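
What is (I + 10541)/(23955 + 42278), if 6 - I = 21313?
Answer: -10766/66233 ≈ -0.16255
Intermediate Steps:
I = -21307 (I = 6 - 1*21313 = 6 - 21313 = -21307)
(I + 10541)/(23955 + 42278) = (-21307 + 10541)/(23955 + 42278) = -10766/66233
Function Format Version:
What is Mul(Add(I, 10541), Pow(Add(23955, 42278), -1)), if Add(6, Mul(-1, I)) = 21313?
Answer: Rational(-10766, 66233) ≈ -0.16255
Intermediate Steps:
I = -21307 (I = Add(6, Mul(-1, 21313)) = Add(6, -21313) = -21307)
Mul(Add(I, 10541), Pow(Add(23955, 42278), -1)) = Mul(Add(-21307, 10541), Pow(Add(23955, 42278), -1)) = Mul(-10766, Pow(66233, -1)) = Mul(-10766, Rational(1, 66233)) = Rational(-10766, 66233)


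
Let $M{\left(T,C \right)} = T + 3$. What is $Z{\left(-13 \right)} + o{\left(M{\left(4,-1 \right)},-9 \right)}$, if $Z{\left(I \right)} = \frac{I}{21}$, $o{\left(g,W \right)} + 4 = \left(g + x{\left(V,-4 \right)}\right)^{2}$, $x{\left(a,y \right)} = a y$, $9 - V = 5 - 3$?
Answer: $\frac{9164}{21} \approx 436.38$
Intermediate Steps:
$V = 7$ ($V = 9 - \left(5 - 3\right) = 9 - 2 = 7$)
$M{\left(T,C \right)} = 3 + T$
$o{\left(g,W \right)} = -4 + \left(-28 + g\right)^{2}$ ($o{\left(g,W \right)} = -4 + \left(g + 7 \left(-4\right)\right)^{2} = -4 + \left(g - 28\right)^{2} = -4 + \left(-28 + g\right)^{2}$)
$Z{\left(I \right)} = \frac{I}{21}$ ($Z{\left(I \right)} = I \frac{1}{21} = \frac{I}{21}$)
$Z{\left(-13 \right)} + o{\left(M{\left(4,-1 \right)},-9 \right)} = \frac{1}{21} \left(-13\right) - \left(4 - \left(-28 + \left(3 + 4\right)\right)^{2}\right) = - \frac{13}{21} - \left(4 - \left(-28 + 7\right)^{2}\right) = - \frac{13}{21} - \left(4 - \left(-21\right)^{2}\right) = - \frac{13}{21} + \left(-4 + 441\right) = - \frac{13}{21} + 437 = \frac{9164}{21}$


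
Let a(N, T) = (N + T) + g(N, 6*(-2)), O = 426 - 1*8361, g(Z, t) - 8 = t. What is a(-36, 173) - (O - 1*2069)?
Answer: 10137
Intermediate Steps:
g(Z, t) = 8 + t
O = -7935 (O = 426 - 8361 = -7935)
a(N, T) = -4 + N + T (a(N, T) = (N + T) + (8 + 6*(-2)) = (N + T) + (8 - 12) = (N + T) - 4 = -4 + N + T)
a(-36, 173) - (O - 1*2069) = (-4 - 36 + 173) - (-7935 - 1*2069) = 133 - (-7935 - 2069) = 133 - 1*(-10004) = 133 + 10004 = 10137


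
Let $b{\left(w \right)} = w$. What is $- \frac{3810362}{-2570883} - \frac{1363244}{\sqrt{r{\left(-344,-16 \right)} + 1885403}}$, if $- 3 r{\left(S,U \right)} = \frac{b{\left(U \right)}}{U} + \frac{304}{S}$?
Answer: $\frac{3810362}{2570883} - \frac{681622 \sqrt{31374990678}}{121608491} \approx -991.34$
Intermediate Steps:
$r{\left(S,U \right)} = - \frac{1}{3} - \frac{304}{3 S}$ ($r{\left(S,U \right)} = - \frac{\frac{U}{U} + \frac{304}{S}}{3} = - \frac{1 + \frac{304}{S}}{3} = - \frac{1}{3} - \frac{304}{3 S}$)
$- \frac{3810362}{-2570883} - \frac{1363244}{\sqrt{r{\left(-344,-16 \right)} + 1885403}} = - \frac{3810362}{-2570883} - \frac{1363244}{\sqrt{\frac{-304 - -344}{3 \left(-344\right)} + 1885403}} = \left(-3810362\right) \left(- \frac{1}{2570883}\right) - \frac{1363244}{\sqrt{\frac{1}{3} \left(- \frac{1}{344}\right) \left(-304 + 344\right) + 1885403}} = \frac{3810362}{2570883} - \frac{1363244}{\sqrt{\frac{1}{3} \left(- \frac{1}{344}\right) 40 + 1885403}} = \frac{3810362}{2570883} - \frac{1363244}{\sqrt{- \frac{5}{129} + 1885403}} = \frac{3810362}{2570883} - \frac{1363244}{\sqrt{\frac{243216982}{129}}} = \frac{3810362}{2570883} - \frac{1363244}{\frac{1}{129} \sqrt{31374990678}} = \frac{3810362}{2570883} - 1363244 \frac{\sqrt{31374990678}}{243216982} = \frac{3810362}{2570883} - \frac{681622 \sqrt{31374990678}}{121608491}$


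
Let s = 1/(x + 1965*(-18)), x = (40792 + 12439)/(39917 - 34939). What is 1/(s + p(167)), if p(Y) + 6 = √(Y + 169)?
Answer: 11618513921935813/580922300739893117 + 30982557755039641*√21/2323689202959572468 ≈ 0.081101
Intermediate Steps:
x = 53231/4978 ≈ 10.693
p(Y) = -6 + √(169 + Y) (p(Y) = -6 + √(Y + 169) = -6 + √(169 + Y))
s = -4978/176018629 (s = 1/(53231/4978 + 1965*(-18)) = 1/(53231/4978 - 35370) = 1/(-176018629/4978) = -4978/176018629 ≈ -2.8281e-5)
1/(s + p(167)) = 1/(-4978/176018629 + (-6 + √(169 + 167))) = 1/(-4978/176018629 + (-6 + √336)) = 1/(-4978/176018629 + (-6 + 4*√21)) = 1/(-1056116752/176018629 + 4*√21)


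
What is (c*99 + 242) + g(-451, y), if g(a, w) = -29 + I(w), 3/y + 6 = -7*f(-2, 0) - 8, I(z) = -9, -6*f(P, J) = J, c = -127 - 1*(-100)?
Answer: -2469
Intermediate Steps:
c = -27 (c = -127 + 100 = -27)
f(P, J) = -J/6
y = -3/14 (y = 3/(-6 + (-(-7)*0/6 - 8)) = 3/(-6 + (-7*0 - 8)) = 3/(-6 + (0 - 8)) = 3/(-6 - 8) = 3/(-14) = 3*(-1/14) = -3/14 ≈ -0.21429)
g(a, w) = -38 (g(a, w) = -29 - 9 = -38)
(c*99 + 242) + g(-451, y) = (-27*99 + 242) - 38 = (-2673 + 242) - 38 = -2431 - 38 = -2469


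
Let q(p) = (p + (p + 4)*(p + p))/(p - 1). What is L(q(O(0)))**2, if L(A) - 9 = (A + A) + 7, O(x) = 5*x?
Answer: 256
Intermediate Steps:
q(p) = (p + 2*p*(4 + p))/(-1 + p) (q(p) = (p + (4 + p)*(2*p))/(-1 + p) = (p + 2*p*(4 + p))/(-1 + p))
L(A) = 16 + 2*A (L(A) = 9 + ((A + A) + 7) = 9 + (2*A + 7) = 9 + (7 + 2*A) = 16 + 2*A)
L(q(O(0)))**2 = (16 + 2*((5*0)*(9 + 2*(5*0))/(-1 + 5*0)))**2 = (16 + 2*(0*(9 + 2*0)/(-1 + 0)))**2 = (16 + 2*(0*(9 + 0)/(-1)))**2 = (16 + 2*(0*(-1)*9))**2 = (16 + 2*0)**2 = (16 + 0)**2 = 16**2 = 256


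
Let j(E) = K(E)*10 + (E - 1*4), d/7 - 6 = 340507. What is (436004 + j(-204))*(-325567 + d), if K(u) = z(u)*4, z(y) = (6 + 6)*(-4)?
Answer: 892927221024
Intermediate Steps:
z(y) = -48 (z(y) = 12*(-4) = -48)
K(u) = -192 (K(u) = -48*4 = -192)
d = 2383591 (d = 42 + 7*340507 = 42 + 2383549 = 2383591)
j(E) = -1924 + E (j(E) = -192*10 + (E - 1*4) = -1920 + (E - 4) = -1920 + (-4 + E) = -1924 + E)
(436004 + j(-204))*(-325567 + d) = (436004 + (-1924 - 204))*(-325567 + 2383591) = (436004 - 2128)*2058024 = 433876*2058024 = 892927221024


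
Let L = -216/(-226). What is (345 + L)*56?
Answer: 2189208/113 ≈ 19374.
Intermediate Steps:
L = 108/113 (L = -216*(-1/226) = 108/113 ≈ 0.95575)
(345 + L)*56 = (345 + 108/113)*56 = (39093/113)*56 = 2189208/113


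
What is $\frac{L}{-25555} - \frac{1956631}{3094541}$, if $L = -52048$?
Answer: $\frac{111062964763}{79080995255} \approx 1.4044$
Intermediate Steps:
$\frac{L}{-25555} - \frac{1956631}{3094541} = - \frac{52048}{-25555} - \frac{1956631}{3094541} = \left(-52048\right) \left(- \frac{1}{25555}\right) - \frac{1956631}{3094541} = \frac{52048}{25555} - \frac{1956631}{3094541} = \frac{111062964763}{79080995255}$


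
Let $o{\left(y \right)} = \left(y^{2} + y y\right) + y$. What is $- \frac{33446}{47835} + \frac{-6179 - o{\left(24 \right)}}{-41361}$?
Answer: $- \frac{343844527}{659501145} \approx -0.52137$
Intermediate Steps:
$o{\left(y \right)} = y + 2 y^{2}$ ($o{\left(y \right)} = \left(y^{2} + y^{2}\right) + y = 2 y^{2} + y = y + 2 y^{2}$)
$- \frac{33446}{47835} + \frac{-6179 - o{\left(24 \right)}}{-41361} = - \frac{33446}{47835} + \frac{-6179 - 24 \left(1 + 2 \cdot 24\right)}{-41361} = \left(-33446\right) \frac{1}{47835} + \left(-6179 - 24 \left(1 + 48\right)\right) \left(- \frac{1}{41361}\right) = - \frac{33446}{47835} + \left(-6179 - 24 \cdot 49\right) \left(- \frac{1}{41361}\right) = - \frac{33446}{47835} + \left(-6179 - 1176\right) \left(- \frac{1}{41361}\right) = - \frac{33446}{47835} - - \frac{7355}{41361} = - \frac{33446}{47835} + \frac{7355}{41361} = - \frac{343844527}{659501145}$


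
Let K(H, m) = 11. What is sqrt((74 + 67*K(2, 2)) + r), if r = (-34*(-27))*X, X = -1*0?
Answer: sqrt(811) ≈ 28.478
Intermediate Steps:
X = 0
r = 0 (r = -34*(-27)*0 = 918*0 = 0)
sqrt((74 + 67*K(2, 2)) + r) = sqrt((74 + 67*11) + 0) = sqrt((74 + 737) + 0) = sqrt(811 + 0) = sqrt(811)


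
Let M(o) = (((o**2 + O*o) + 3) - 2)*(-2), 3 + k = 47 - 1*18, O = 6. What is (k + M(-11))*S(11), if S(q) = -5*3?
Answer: 1290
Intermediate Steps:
S(q) = -15
k = 26 (k = -3 + (47 - 1*18) = -3 + (47 - 18) = -3 + 29 = 26)
M(o) = -2 - 12*o - 2*o**2 (M(o) = (((o**2 + 6*o) + 3) - 2)*(-2) = ((3 + o**2 + 6*o) - 2)*(-2) = (1 + o**2 + 6*o)*(-2) = -2 - 12*o - 2*o**2)
(k + M(-11))*S(11) = (26 + (-2 - 12*(-11) - 2*(-11)**2))*(-15) = (26 + (-2 + 132 - 2*121))*(-15) = (26 + (-2 + 132 - 242))*(-15) = (26 - 112)*(-15) = -86*(-15) = 1290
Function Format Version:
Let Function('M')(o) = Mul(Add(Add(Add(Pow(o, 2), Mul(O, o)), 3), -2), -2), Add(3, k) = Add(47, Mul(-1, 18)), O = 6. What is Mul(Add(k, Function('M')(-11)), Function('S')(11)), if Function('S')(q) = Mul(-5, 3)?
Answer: 1290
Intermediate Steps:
Function('S')(q) = -15
k = 26 (k = Add(-3, Add(47, Mul(-1, 18))) = Add(-3, Add(47, -18)) = Add(-3, 29) = 26)
Function('M')(o) = Add(-2, Mul(-12, o), Mul(-2, Pow(o, 2))) (Function('M')(o) = Mul(Add(Add(Add(Pow(o, 2), Mul(6, o)), 3), -2), -2) = Mul(Add(Add(3, Pow(o, 2), Mul(6, o)), -2), -2) = Mul(Add(1, Pow(o, 2), Mul(6, o)), -2) = Add(-2, Mul(-12, o), Mul(-2, Pow(o, 2))))
Mul(Add(k, Function('M')(-11)), Function('S')(11)) = Mul(Add(26, Add(-2, Mul(-12, -11), Mul(-2, Pow(-11, 2)))), -15) = Mul(Add(26, Add(-2, 132, Mul(-2, 121))), -15) = Mul(Add(26, Add(-2, 132, -242)), -15) = Mul(Add(26, -112), -15) = Mul(-86, -15) = 1290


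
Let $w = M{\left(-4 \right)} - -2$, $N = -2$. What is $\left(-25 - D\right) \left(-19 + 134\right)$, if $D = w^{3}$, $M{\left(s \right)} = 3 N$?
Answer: $4485$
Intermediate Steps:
$M{\left(s \right)} = -6$ ($M{\left(s \right)} = 3 \left(-2\right) = -6$)
$w = -4$ ($w = -6 - -2 = -6 + 2 = -4$)
$D = -64$ ($D = \left(-4\right)^{3} = -64$)
$\left(-25 - D\right) \left(-19 + 134\right) = \left(-25 - -64\right) \left(-19 + 134\right) = \left(-25 + 64\right) 115 = 39 \cdot 115 = 4485$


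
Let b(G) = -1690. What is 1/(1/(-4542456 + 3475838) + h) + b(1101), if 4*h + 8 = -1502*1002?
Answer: -678227796846568/401318222355 ≈ -1690.0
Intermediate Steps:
h = -376253 (h = -2 + (-1502*1002)/4 = -2 + (1/4)*(-1505004) = -2 - 376251 = -376253)
1/(1/(-4542456 + 3475838) + h) + b(1101) = 1/(1/(-4542456 + 3475838) - 376253) - 1690 = 1/(1/(-1066618) - 376253) - 1690 = 1/(-1/1066618 - 376253) - 1690 = 1/(-401318222355/1066618) - 1690 = -1066618/401318222355 - 1690 = -678227796846568/401318222355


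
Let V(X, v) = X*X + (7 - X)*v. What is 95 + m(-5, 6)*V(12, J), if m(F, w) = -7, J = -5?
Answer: -1088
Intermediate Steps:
V(X, v) = X**2 + v*(7 - X)
95 + m(-5, 6)*V(12, J) = 95 - 7*(12**2 + 7*(-5) - 1*12*(-5)) = 95 - 7*(144 - 35 + 60) = 95 - 7*169 = 95 - 1183 = -1088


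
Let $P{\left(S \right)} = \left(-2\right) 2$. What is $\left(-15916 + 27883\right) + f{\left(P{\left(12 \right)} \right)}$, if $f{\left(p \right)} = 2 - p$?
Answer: $11973$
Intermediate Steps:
$P{\left(S \right)} = -4$
$\left(-15916 + 27883\right) + f{\left(P{\left(12 \right)} \right)} = \left(-15916 + 27883\right) + \left(2 - -4\right) = 11967 + \left(2 + 4\right) = 11967 + 6 = 11973$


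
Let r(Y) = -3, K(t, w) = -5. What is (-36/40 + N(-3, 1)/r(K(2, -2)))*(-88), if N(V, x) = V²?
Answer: 1716/5 ≈ 343.20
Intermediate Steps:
(-36/40 + N(-3, 1)/r(K(2, -2)))*(-88) = (-36/40 + (-3)²/(-3))*(-88) = (-36*1/40 + 9*(-⅓))*(-88) = (-9/10 - 3)*(-88) = -39/10*(-88) = 1716/5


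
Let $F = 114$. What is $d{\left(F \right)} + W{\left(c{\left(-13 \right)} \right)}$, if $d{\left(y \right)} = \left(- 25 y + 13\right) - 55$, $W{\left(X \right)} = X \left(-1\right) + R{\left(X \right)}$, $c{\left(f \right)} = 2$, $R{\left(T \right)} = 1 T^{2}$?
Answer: $-2890$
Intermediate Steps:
$R{\left(T \right)} = T^{2}$
$W{\left(X \right)} = X^{2} - X$ ($W{\left(X \right)} = X \left(-1\right) + X^{2} = - X + X^{2} = X^{2} - X$)
$d{\left(y \right)} = -42 - 25 y$ ($d{\left(y \right)} = \left(13 - 25 y\right) - 55 = -42 - 25 y$)
$d{\left(F \right)} + W{\left(c{\left(-13 \right)} \right)} = \left(-42 - 2850\right) + 2 \left(-1 + 2\right) = \left(-42 - 2850\right) + 2 \cdot 1 = -2892 + 2 = -2890$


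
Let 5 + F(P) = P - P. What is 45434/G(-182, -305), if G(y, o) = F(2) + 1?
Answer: -22717/2 ≈ -11359.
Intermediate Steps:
F(P) = -5 (F(P) = -5 + (P - P) = -5 + 0 = -5)
G(y, o) = -4 (G(y, o) = -5 + 1 = -4)
45434/G(-182, -305) = 45434/(-4) = 45434*(-1/4) = -22717/2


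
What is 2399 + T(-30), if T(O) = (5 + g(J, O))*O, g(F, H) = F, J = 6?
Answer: 2069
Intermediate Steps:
T(O) = 11*O (T(O) = (5 + 6)*O = 11*O)
2399 + T(-30) = 2399 + 11*(-30) = 2399 - 330 = 2069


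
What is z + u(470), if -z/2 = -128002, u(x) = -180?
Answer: 255824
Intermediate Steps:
z = 256004 (z = -2*(-128002) = 256004)
z + u(470) = 256004 - 180 = 255824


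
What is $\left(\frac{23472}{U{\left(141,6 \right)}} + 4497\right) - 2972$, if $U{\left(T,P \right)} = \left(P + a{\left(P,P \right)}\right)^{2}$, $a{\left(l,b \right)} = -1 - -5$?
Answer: $\frac{43993}{25} \approx 1759.7$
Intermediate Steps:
$a{\left(l,b \right)} = 4$ ($a{\left(l,b \right)} = -1 + 5 = 4$)
$U{\left(T,P \right)} = \left(4 + P\right)^{2}$ ($U{\left(T,P \right)} = \left(P + 4\right)^{2} = \left(4 + P\right)^{2}$)
$\left(\frac{23472}{U{\left(141,6 \right)}} + 4497\right) - 2972 = \left(\frac{23472}{\left(4 + 6\right)^{2}} + 4497\right) - 2972 = \left(\frac{23472}{10^{2}} + 4497\right) - 2972 = \left(\frac{23472}{100} + 4497\right) - 2972 = \left(23472 \cdot \frac{1}{100} + 4497\right) - 2972 = \left(\frac{5868}{25} + 4497\right) - 2972 = \frac{118293}{25} - 2972 = \frac{43993}{25}$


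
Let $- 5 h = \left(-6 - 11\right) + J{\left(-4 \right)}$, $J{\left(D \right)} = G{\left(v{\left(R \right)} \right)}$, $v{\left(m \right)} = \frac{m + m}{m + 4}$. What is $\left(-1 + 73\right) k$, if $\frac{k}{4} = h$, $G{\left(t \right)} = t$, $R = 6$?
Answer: $\frac{22752}{25} \approx 910.08$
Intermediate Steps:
$v{\left(m \right)} = \frac{2 m}{4 + m}$
$J{\left(D \right)} = \frac{6}{5}$ ($J{\left(D \right)} = 2 \cdot 6 \frac{1}{4 + 6} = 2 \cdot 6 \cdot \frac{1}{10} = \frac{6}{5}$)
$h = \frac{79}{25}$ ($h = - \frac{\left(-6 - 11\right) + \frac{6}{5}}{5} = - \frac{-17 + \frac{6}{5}}{5} = \left(- \frac{1}{5}\right) \left(- \frac{79}{5}\right) = \frac{79}{25} \approx 3.16$)
$k = \frac{316}{25}$ ($k = 4 \cdot \frac{79}{25} = \frac{316}{25} \approx 12.64$)
$\left(-1 + 73\right) k = \left(-1 + 73\right) \frac{316}{25} = 72 \cdot \frac{316}{25} = \frac{22752}{25}$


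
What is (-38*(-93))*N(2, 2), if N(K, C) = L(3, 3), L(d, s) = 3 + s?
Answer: 21204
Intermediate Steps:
N(K, C) = 6 (N(K, C) = 3 + 3 = 6)
(-38*(-93))*N(2, 2) = -38*(-93)*6 = 3534*6 = 21204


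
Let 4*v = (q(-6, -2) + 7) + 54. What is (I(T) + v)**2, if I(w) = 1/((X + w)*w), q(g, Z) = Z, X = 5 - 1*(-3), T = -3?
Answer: 776161/3600 ≈ 215.60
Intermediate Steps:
X = 8 (X = 5 + 3 = 8)
I(w) = 1/(w*(8 + w)) (I(w) = 1/((8 + w)*w) = 1/(w*(8 + w)))
v = 59/4 (v = ((-2 + 7) + 54)/4 = (5 + 54)/4 = (1/4)*59 = 59/4 ≈ 14.750)
(I(T) + v)**2 = (1/((-3)*(8 - 3)) + 59/4)**2 = (-1/3/5 + 59/4)**2 = (-1/3*1/5 + 59/4)**2 = (-1/15 + 59/4)**2 = (881/60)**2 = 776161/3600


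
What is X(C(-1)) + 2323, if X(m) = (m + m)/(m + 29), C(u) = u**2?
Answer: 34846/15 ≈ 2323.1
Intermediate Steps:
X(m) = 2*m/(29 + m) (X(m) = (2*m)/(29 + m) = 2*m/(29 + m))
X(C(-1)) + 2323 = 2*(-1)**2/(29 + (-1)**2) + 2323 = 2*1/(29 + 1) + 2323 = 2*1/30 + 2323 = 2*1*(1/30) + 2323 = 1/15 + 2323 = 34846/15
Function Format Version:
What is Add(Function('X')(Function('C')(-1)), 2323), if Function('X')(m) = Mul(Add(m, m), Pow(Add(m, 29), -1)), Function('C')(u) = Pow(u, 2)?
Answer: Rational(34846, 15) ≈ 2323.1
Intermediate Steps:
Function('X')(m) = Mul(2, m, Pow(Add(29, m), -1)) (Function('X')(m) = Mul(Mul(2, m), Pow(Add(29, m), -1)) = Mul(2, m, Pow(Add(29, m), -1)))
Add(Function('X')(Function('C')(-1)), 2323) = Add(Mul(2, Pow(-1, 2), Pow(Add(29, Pow(-1, 2)), -1)), 2323) = Add(Mul(2, 1, Pow(Add(29, 1), -1)), 2323) = Add(Mul(2, 1, Pow(30, -1)), 2323) = Add(Mul(2, 1, Rational(1, 30)), 2323) = Add(Rational(1, 15), 2323) = Rational(34846, 15)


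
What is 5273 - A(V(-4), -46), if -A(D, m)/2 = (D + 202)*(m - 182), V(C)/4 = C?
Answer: -79543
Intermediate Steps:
V(C) = 4*C
A(D, m) = -2*(-182 + m)*(202 + D) (A(D, m) = -2*(D + 202)*(m - 182) = -2*(202 + D)*(-182 + m) = -2*(-182 + m)*(202 + D))
5273 - A(V(-4), -46) = 5273 - (73528 - 404*(-46) + 364*(4*(-4)) - 2*4*(-4)*(-46)) = 5273 - (73528 + 18584 + 364*(-16) - 2*(-16)*(-46)) = 5273 - (73528 + 18584 - 5824 - 1472) = 5273 - 1*84816 = 5273 - 84816 = -79543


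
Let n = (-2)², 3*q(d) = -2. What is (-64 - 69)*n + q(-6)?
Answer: -1598/3 ≈ -532.67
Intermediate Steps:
q(d) = -⅔ (q(d) = (⅓)*(-2) = -⅔)
n = 4
(-64 - 69)*n + q(-6) = (-64 - 69)*4 - ⅔ = -133*4 - ⅔ = -532 - ⅔ = -1598/3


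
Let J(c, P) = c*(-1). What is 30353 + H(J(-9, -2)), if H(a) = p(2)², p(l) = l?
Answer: 30357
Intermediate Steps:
J(c, P) = -c
H(a) = 4 (H(a) = 2² = 4)
30353 + H(J(-9, -2)) = 30353 + 4 = 30357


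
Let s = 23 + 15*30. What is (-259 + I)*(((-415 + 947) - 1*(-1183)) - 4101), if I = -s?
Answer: 1746552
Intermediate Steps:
s = 473 (s = 23 + 450 = 473)
I = -473 (I = -1*473 = -473)
(-259 + I)*(((-415 + 947) - 1*(-1183)) - 4101) = (-259 - 473)*(((-415 + 947) - 1*(-1183)) - 4101) = -732*((532 + 1183) - 4101) = -732*(1715 - 4101) = -732*(-2386) = 1746552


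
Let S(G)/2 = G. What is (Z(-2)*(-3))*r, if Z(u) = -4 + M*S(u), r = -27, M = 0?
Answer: -324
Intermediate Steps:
S(G) = 2*G
Z(u) = -4 (Z(u) = -4 + 0*(2*u) = -4 + 0 = -4)
(Z(-2)*(-3))*r = -4*(-3)*(-27) = 12*(-27) = -324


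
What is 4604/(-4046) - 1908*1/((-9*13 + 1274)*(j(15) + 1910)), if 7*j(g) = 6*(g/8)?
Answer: -142667311102/125281203775 ≈ -1.1388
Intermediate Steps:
j(g) = 3*g/28 (j(g) = (6*(g/8))/7 = (3*g/4)/7 = 3*g/28)
4604/(-4046) - 1908*1/((-9*13 + 1274)*(j(15) + 1910)) = 4604/(-4046) - 1908*1/((-9*13 + 1274)*((3/28)*15 + 1910)) = 4604*(-1/4046) - 1908*1/((-117 + 1274)*(45/28 + 1910)) = -2302/2023 - 1908/(1157*(53525/28)) = -2302/2023 - 1908/61928425/28 = -2302/2023 - 1908*28/61928425 = -2302/2023 - 53424/61928425 = -142667311102/125281203775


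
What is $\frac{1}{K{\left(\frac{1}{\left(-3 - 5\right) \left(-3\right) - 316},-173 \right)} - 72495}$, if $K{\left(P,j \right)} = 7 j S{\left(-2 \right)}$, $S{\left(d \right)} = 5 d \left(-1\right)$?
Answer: $- \frac{1}{84605} \approx -1.182 \cdot 10^{-5}$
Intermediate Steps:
$S{\left(d \right)} = - 5 d$
$K{\left(P,j \right)} = 70 j$ ($K{\left(P,j \right)} = 7 j \left(\left(-5\right) \left(-2\right)\right) = 7 j 10 = 70 j$)
$\frac{1}{K{\left(\frac{1}{\left(-3 - 5\right) \left(-3\right) - 316},-173 \right)} - 72495} = \frac{1}{70 \left(-173\right) - 72495} = \frac{1}{-12110 - 72495} = \frac{1}{-84605} = - \frac{1}{84605}$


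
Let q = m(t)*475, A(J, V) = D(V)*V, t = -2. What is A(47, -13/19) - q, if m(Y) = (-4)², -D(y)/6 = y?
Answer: -2744614/361 ≈ -7602.8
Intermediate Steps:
D(y) = -6*y
m(Y) = 16
A(J, V) = -6*V² (A(J, V) = (-6*V)*V = -6*V²)
q = 7600 (q = 16*475 = 7600)
A(47, -13/19) - q = -6*(-13/19)² - 1*7600 = -6*(-13*1/19)² - 7600 = -6*(-13/19)² - 7600 = -6*169/361 - 7600 = -1014/361 - 7600 = -2744614/361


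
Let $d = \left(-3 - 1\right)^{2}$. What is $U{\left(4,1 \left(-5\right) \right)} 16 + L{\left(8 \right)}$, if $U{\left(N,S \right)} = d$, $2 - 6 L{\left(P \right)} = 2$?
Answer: $256$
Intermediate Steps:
$L{\left(P \right)} = 0$ ($L{\left(P \right)} = \frac{1}{3} - \frac{1}{3} = 0$)
$d = 16$ ($d = \left(-4\right)^{2} = 16$)
$U{\left(N,S \right)} = 16$
$U{\left(4,1 \left(-5\right) \right)} 16 + L{\left(8 \right)} = 16 \cdot 16 + 0 = 256 + 0 = 256$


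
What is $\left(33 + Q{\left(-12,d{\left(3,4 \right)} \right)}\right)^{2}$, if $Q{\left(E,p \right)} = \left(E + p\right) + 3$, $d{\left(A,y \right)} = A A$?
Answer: $1089$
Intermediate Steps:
$d{\left(A,y \right)} = A^{2}$
$Q{\left(E,p \right)} = 3 + E + p$
$\left(33 + Q{\left(-12,d{\left(3,4 \right)} \right)}\right)^{2} = \left(33 + \left(3 - 12 + 3^{2}\right)\right)^{2} = \left(33 + \left(3 - 12 + 9\right)\right)^{2} = \left(33 + 0\right)^{2} = 33^{2} = 1089$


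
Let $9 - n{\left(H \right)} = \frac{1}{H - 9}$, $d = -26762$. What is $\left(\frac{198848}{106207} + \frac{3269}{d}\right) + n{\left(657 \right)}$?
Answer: $\frac{9898458816209}{920909001816} \approx 10.749$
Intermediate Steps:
$n{\left(H \right)} = 9 - \frac{1}{-9 + H}$ ($n{\left(H \right)} = 9 - \frac{1}{H - 9} = 9 - \frac{1}{-9 + H}$)
$\left(\frac{198848}{106207} + \frac{3269}{d}\right) + n{\left(657 \right)} = \left(\frac{198848}{106207} + \frac{3269}{-26762}\right) + \frac{-82 + 9 \cdot 657}{-9 + 657} = \left(198848 \cdot \frac{1}{106207} + 3269 \left(- \frac{1}{26762}\right)\right) + \frac{-82 + 5913}{648} = \left(\frac{198848}{106207} - \frac{3269}{26762}\right) + \frac{1}{648} \cdot 5831 = \frac{4974379493}{2842311734} + \frac{5831}{648} = \frac{9898458816209}{920909001816}$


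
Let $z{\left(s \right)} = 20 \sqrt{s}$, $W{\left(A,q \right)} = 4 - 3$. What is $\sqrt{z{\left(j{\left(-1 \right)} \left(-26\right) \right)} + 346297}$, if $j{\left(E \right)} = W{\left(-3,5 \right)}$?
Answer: $\sqrt{346297 + 20 i \sqrt{26}} \approx 588.47 + 0.087 i$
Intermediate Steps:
$W{\left(A,q \right)} = 1$ ($W{\left(A,q \right)} = 4 - 3 = 1$)
$j{\left(E \right)} = 1$
$\sqrt{z{\left(j{\left(-1 \right)} \left(-26\right) \right)} + 346297} = \sqrt{20 \sqrt{1 \left(-26\right)} + 346297} = \sqrt{20 \sqrt{-26} + 346297} = \sqrt{20 i \sqrt{26} + 346297} = \sqrt{346297 + 20 i \sqrt{26}}$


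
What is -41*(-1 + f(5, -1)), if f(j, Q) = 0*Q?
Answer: 41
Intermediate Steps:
f(j, Q) = 0
-41*(-1 + f(5, -1)) = -41*(-1 + 0) = -41*(-1) = 41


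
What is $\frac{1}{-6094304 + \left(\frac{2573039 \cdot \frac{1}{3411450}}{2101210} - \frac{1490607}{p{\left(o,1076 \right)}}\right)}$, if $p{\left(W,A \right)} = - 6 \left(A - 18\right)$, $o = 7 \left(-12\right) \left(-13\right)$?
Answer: $- \frac{5888141987625}{35882744642408019401} \approx -1.6409 \cdot 10^{-7}$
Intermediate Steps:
$o = 1092$ ($o = \left(-84\right) \left(-13\right) = 1092$)
$p{\left(W,A \right)} = 108 - 6 A$ ($p{\left(W,A \right)} = - 6 \left(-18 + A\right) = 108 - 6 A$)
$\frac{1}{-6094304 + \left(\frac{2573039 \cdot \frac{1}{3411450}}{2101210} - \frac{1490607}{p{\left(o,1076 \right)}}\right)} = \frac{1}{-6094304 - \left(\frac{1490607}{108 - 6456} - \frac{2573039 \cdot \frac{1}{3411450}}{2101210}\right)} = \frac{1}{-6094304 - \left(\frac{1490607}{108 - 6456} - 2573039 \cdot \frac{1}{3411450} \cdot \frac{1}{2101210}\right)} = \frac{1}{-6094304 + \left(\frac{367577}{487350} \cdot \frac{1}{2101210} - \frac{1490607}{-6348}\right)} = \frac{1}{-6094304 + \left(\frac{367577}{1024024693500} - - \frac{21603}{92}\right)} = \frac{1}{-6094304 + \left(\frac{367577}{1024024693500} + \frac{21603}{92}\right)} = \frac{1}{-6094304 + \frac{1382625342968599}{5888141987625}} = \frac{1}{- \frac{35882744642408019401}{5888141987625}} = - \frac{5888141987625}{35882744642408019401}$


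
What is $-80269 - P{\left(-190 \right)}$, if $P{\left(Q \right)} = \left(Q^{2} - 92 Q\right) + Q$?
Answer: $-133659$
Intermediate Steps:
$P{\left(Q \right)} = Q^{2} - 91 Q$
$-80269 - P{\left(-190 \right)} = -80269 - - 190 \left(-91 - 190\right) = -80269 - \left(-190\right) \left(-281\right) = -80269 - 53390 = -133659$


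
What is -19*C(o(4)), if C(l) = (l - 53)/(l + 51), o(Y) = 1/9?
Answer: 2261/115 ≈ 19.661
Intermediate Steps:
o(Y) = 1/9
C(l) = (-53 + l)/(51 + l)
-19*C(o(4)) = -19*(-53 + 1/9)/(51 + 1/9) = -19*(-476)/(460/9*9) = -171*(-476)/(460*9) = -19*(-119/115) = 2261/115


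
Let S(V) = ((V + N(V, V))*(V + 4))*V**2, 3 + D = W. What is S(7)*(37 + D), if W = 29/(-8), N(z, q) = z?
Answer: 916839/4 ≈ 2.2921e+5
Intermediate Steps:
W = -29/8 (W = 29*(-1/8) = -29/8 ≈ -3.6250)
D = -53/8 (D = -3 - 29/8 = -53/8 ≈ -6.6250)
S(V) = 2*V**3*(4 + V) (S(V) = ((V + V)*(V + 4))*V**2 = ((2*V)*(4 + V))*V**2 = (2*V*(4 + V))*V**2 = 2*V**3*(4 + V))
S(7)*(37 + D) = (2*7**3*(4 + 7))*(37 - 53/8) = (2*343*11)*(243/8) = 7546*(243/8) = 916839/4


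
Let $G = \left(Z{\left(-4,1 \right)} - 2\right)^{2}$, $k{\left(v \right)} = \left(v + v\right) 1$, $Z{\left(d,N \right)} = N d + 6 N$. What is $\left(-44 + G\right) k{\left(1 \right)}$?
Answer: $-88$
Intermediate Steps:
$Z{\left(d,N \right)} = 6 N + N d$
$k{\left(v \right)} = 2 v$ ($k{\left(v \right)} = 2 v 1 = 2 v$)
$G = 0$ ($G = \left(1 \left(6 - 4\right) - 2\right)^{2} = \left(1 \cdot 2 - 2\right)^{2} = \left(2 - 2\right)^{2} = 0^{2} = 0$)
$\left(-44 + G\right) k{\left(1 \right)} = \left(-44 + 0\right) 2 \cdot 1 = \left(-44\right) 2 = -88$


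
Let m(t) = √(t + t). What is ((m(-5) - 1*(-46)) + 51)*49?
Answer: 4753 + 49*I*√10 ≈ 4753.0 + 154.95*I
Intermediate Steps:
m(t) = √2*√t (m(t) = √(2*t) = √2*√t)
((m(-5) - 1*(-46)) + 51)*49 = ((√2*√(-5) - 1*(-46)) + 51)*49 = ((√2*(I*√5) + 46) + 51)*49 = ((I*√10 + 46) + 51)*49 = ((46 + I*√10) + 51)*49 = (97 + I*√10)*49 = 4753 + 49*I*√10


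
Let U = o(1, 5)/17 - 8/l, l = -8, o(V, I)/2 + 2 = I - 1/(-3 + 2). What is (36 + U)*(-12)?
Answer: -7644/17 ≈ -449.65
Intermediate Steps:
o(V, I) = -2 + 2*I (o(V, I) = -4 + 2*(I - 1/(-3 + 2)) = -4 + 2*(I - 1/(-1)) = -4 + 2*(I - 1*(-1)) = -4 + 2*(I + 1) = -4 + 2*(1 + I) = -4 + (2 + 2*I) = -2 + 2*I)
U = 25/17 (U = (-2 + 2*5)/17 - 8/(-8) = (-2 + 10)*(1/17) - 8*(-⅛) = 8*(1/17) + 1 = 8/17 + 1 = 25/17 ≈ 1.4706)
(36 + U)*(-12) = (36 + 25/17)*(-12) = (637/17)*(-12) = -7644/17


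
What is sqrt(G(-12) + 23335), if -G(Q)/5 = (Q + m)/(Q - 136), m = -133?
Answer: sqrt(127755635)/74 ≈ 152.74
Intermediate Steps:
G(Q) = -5*(-133 + Q)/(-136 + Q) (G(Q) = -5*(Q - 133)/(Q - 136) = -5*(-133 + Q)/(-136 + Q))
sqrt(G(-12) + 23335) = sqrt(5*(133 - 1*(-12))/(-136 - 12) + 23335) = sqrt(5*(133 + 12)/(-148) + 23335) = sqrt(5*(-1/148)*145 + 23335) = sqrt(-725/148 + 23335) = sqrt(3452855/148) = sqrt(127755635)/74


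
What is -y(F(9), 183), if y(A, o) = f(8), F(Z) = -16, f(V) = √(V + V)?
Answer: -4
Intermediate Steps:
f(V) = √2*√V (f(V) = √(2*V) = √2*√V)
y(A, o) = 4 (y(A, o) = √2*√8 = √2*(2*√2) = 4)
-y(F(9), 183) = -1*4 = -4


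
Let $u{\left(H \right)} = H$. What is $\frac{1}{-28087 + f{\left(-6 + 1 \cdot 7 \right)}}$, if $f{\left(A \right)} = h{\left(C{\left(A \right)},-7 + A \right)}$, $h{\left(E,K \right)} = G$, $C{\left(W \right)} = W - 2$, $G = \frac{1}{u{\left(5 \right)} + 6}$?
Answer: $- \frac{11}{308956} \approx -3.5604 \cdot 10^{-5}$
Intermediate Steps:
$G = \frac{1}{11}$ ($G = \frac{1}{5 + 6} = \frac{1}{11} \approx 0.090909$)
$C{\left(W \right)} = -2 + W$
$h{\left(E,K \right)} = \frac{1}{11}$
$f{\left(A \right)} = \frac{1}{11}$
$\frac{1}{-28087 + f{\left(-6 + 1 \cdot 7 \right)}} = \frac{1}{-28087 + \frac{1}{11}} = \frac{1}{- \frac{308956}{11}} = - \frac{11}{308956}$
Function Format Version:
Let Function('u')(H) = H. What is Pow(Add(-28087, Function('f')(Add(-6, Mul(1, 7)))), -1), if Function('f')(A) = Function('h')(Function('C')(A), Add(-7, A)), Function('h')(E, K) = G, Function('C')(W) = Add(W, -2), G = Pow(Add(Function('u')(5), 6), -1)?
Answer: Rational(-11, 308956) ≈ -3.5604e-5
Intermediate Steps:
G = Rational(1, 11) (G = Pow(Add(5, 6), -1) = Pow(11, -1) = Rational(1, 11) ≈ 0.090909)
Function('C')(W) = Add(-2, W)
Function('h')(E, K) = Rational(1, 11)
Function('f')(A) = Rational(1, 11)
Pow(Add(-28087, Function('f')(Add(-6, Mul(1, 7)))), -1) = Pow(Add(-28087, Rational(1, 11)), -1) = Pow(Rational(-308956, 11), -1) = Rational(-11, 308956)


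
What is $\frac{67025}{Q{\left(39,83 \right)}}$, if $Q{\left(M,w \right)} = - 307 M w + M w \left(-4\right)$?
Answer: $- \frac{67025}{1006707} \approx -0.066579$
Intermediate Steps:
$Q{\left(M,w \right)} = - 311 M w$ ($Q{\left(M,w \right)} = - 307 M w - 4 M w = - 311 M w$)
$\frac{67025}{Q{\left(39,83 \right)}} = \frac{67025}{\left(-311\right) 39 \cdot 83} = \frac{67025}{-1006707} = 67025 \left(- \frac{1}{1006707}\right) = - \frac{67025}{1006707}$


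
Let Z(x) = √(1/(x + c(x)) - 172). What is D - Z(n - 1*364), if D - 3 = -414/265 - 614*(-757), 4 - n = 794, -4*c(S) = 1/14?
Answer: 123171851/265 - 3334*I*√2585/12925 ≈ 4.648e+5 - 13.115*I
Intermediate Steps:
c(S) = -1/56 (c(S) = -¼/14 = -¼*1/14 = -1/56)
n = -790 (n = 4 - 1*794 = 4 - 794 = -790)
Z(x) = √(-172 + 1/(-1/56 + x)) (Z(x) = √(1/(x - 1/56) - 172) = √(1/(-1/56 + x) - 172) = √(-172 + 1/(-1/56 + x)))
D = 123171851/265 (D = 3 + (-414/265 - 614*(-757)) = 3 + (-414*1/265 + 464798) = 3 + (-414/265 + 464798) = 3 + 123171056/265 = 123171851/265 ≈ 4.6480e+5)
D - Z(n - 1*364) = 123171851/265 - 2*√((57 - 2408*(-790 - 1*364))/(-1 + 56*(-790 - 1*364))) = 123171851/265 - 2*√((57 - 2408*(-790 - 364))/(-1 + 56*(-790 - 364))) = 123171851/265 - 2*√((57 - 2408*(-1154))/(-1 + 56*(-1154))) = 123171851/265 - 2*√((57 + 2778832)/(-1 - 64624)) = 123171851/265 - 2*√(2778889/(-64625)) = 123171851/265 - 2*√(-1/64625*2778889) = 123171851/265 - 2*√(-2778889/64625) = 123171851/265 - 2*1667*I*√2585/12925 = 123171851/265 - 3334*I*√2585/12925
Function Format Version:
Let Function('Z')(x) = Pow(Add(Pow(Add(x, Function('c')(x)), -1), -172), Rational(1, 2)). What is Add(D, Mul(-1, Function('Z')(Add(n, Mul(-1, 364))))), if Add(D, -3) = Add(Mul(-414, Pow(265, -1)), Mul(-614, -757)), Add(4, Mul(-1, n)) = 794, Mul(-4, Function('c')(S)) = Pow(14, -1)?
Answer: Add(Rational(123171851, 265), Mul(Rational(-3334, 12925), I, Pow(2585, Rational(1, 2)))) ≈ Add(4.6480e+5, Mul(-13.115, I))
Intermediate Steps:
Function('c')(S) = Rational(-1, 56) (Function('c')(S) = Mul(Rational(-1, 4), Pow(14, -1)) = Mul(Rational(-1, 4), Rational(1, 14)) = Rational(-1, 56))
n = -790 (n = Add(4, Mul(-1, 794)) = Add(4, -794) = -790)
Function('Z')(x) = Pow(Add(-172, Pow(Add(Rational(-1, 56), x), -1)), Rational(1, 2)) (Function('Z')(x) = Pow(Add(Pow(Add(x, Rational(-1, 56)), -1), -172), Rational(1, 2)) = Pow(Add(Pow(Add(Rational(-1, 56), x), -1), -172), Rational(1, 2)) = Pow(Add(-172, Pow(Add(Rational(-1, 56), x), -1)), Rational(1, 2)))
D = Rational(123171851, 265) (D = Add(3, Add(Mul(-414, Pow(265, -1)), Mul(-614, -757))) = Add(3, Add(Mul(-414, Rational(1, 265)), 464798)) = Add(3, Add(Rational(-414, 265), 464798)) = Add(3, Rational(123171056, 265)) = Rational(123171851, 265) ≈ 4.6480e+5)
Add(D, Mul(-1, Function('Z')(Add(n, Mul(-1, 364))))) = Add(Rational(123171851, 265), Mul(-1, Mul(2, Pow(Mul(Pow(Add(-1, Mul(56, Add(-790, Mul(-1, 364)))), -1), Add(57, Mul(-2408, Add(-790, Mul(-1, 364))))), Rational(1, 2))))) = Add(Rational(123171851, 265), Mul(-1, Mul(2, Pow(Mul(Pow(Add(-1, Mul(56, Add(-790, -364))), -1), Add(57, Mul(-2408, Add(-790, -364)))), Rational(1, 2))))) = Add(Rational(123171851, 265), Mul(-1, Mul(2, Pow(Mul(Pow(Add(-1, Mul(56, -1154)), -1), Add(57, Mul(-2408, -1154))), Rational(1, 2))))) = Add(Rational(123171851, 265), Mul(-1, Mul(2, Pow(Mul(Pow(Add(-1, -64624), -1), Add(57, 2778832)), Rational(1, 2))))) = Add(Rational(123171851, 265), Mul(-1, Mul(2, Pow(Mul(Pow(-64625, -1), 2778889), Rational(1, 2))))) = Add(Rational(123171851, 265), Mul(-1, Mul(2, Pow(Mul(Rational(-1, 64625), 2778889), Rational(1, 2))))) = Add(Rational(123171851, 265), Mul(-1, Mul(2, Pow(Rational(-2778889, 64625), Rational(1, 2))))) = Add(Rational(123171851, 265), Mul(-1, Mul(2, Mul(Rational(1667, 12925), I, Pow(2585, Rational(1, 2)))))) = Add(Rational(123171851, 265), Mul(-1, Mul(Rational(3334, 12925), I, Pow(2585, Rational(1, 2))))) = Add(Rational(123171851, 265), Mul(Rational(-3334, 12925), I, Pow(2585, Rational(1, 2))))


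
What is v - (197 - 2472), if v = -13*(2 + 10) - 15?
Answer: 2104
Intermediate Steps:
v = -171 (v = -13*12 - 15 = -156 - 15 = -171)
v - (197 - 2472) = -171 - (197 - 2472) = -171 - 1*(-2275) = -171 + 2275 = 2104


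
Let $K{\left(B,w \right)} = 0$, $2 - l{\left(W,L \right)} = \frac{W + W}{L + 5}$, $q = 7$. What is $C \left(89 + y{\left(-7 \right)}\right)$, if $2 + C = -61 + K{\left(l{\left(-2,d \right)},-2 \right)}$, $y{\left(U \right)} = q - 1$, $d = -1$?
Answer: $-5985$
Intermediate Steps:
$l{\left(W,L \right)} = 2 - \frac{2 W}{5 + L}$ ($l{\left(W,L \right)} = 2 - \frac{W + W}{L + 5} = 2 - \frac{2 W}{5 + L}$)
$y{\left(U \right)} = 6$ ($y{\left(U \right)} = 7 - 1 = 6$)
$C = -63$ ($C = -2 + \left(-61 + 0\right) = -2 - 61 = -63$)
$C \left(89 + y{\left(-7 \right)}\right) = - 63 \left(89 + 6\right) = \left(-63\right) 95 = -5985$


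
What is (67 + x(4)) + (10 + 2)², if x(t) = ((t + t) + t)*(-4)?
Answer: 163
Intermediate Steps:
x(t) = -12*t (x(t) = (2*t + t)*(-4) = (3*t)*(-4) = -12*t)
(67 + x(4)) + (10 + 2)² = (67 - 12*4) + (10 + 2)² = (67 - 48) + 12² = 19 + 144 = 163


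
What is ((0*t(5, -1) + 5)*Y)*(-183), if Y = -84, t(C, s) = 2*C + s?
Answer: 76860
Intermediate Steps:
t(C, s) = s + 2*C
((0*t(5, -1) + 5)*Y)*(-183) = ((0*(-1 + 2*5) + 5)*(-84))*(-183) = ((0*(-1 + 10) + 5)*(-84))*(-183) = ((0*9 + 5)*(-84))*(-183) = ((0 + 5)*(-84))*(-183) = (5*(-84))*(-183) = -420*(-183) = 76860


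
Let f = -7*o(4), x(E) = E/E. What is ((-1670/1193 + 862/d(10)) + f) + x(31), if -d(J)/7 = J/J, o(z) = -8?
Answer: -564049/8351 ≈ -67.543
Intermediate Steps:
d(J) = -7 (d(J) = -7*J/J = -7*1 = -7)
x(E) = 1
f = 56 (f = -7*(-8) = 56)
((-1670/1193 + 862/d(10)) + f) + x(31) = ((-1670/1193 + 862/(-7)) + 56) + 1 = ((-1670*1/1193 + 862*(-⅐)) + 56) + 1 = ((-1670/1193 - 862/7) + 56) + 1 = (-1040056/8351 + 56) + 1 = -572400/8351 + 1 = -564049/8351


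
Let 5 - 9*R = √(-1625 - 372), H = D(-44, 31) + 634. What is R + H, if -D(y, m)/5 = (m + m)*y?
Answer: 128471/9 - I*√1997/9 ≈ 14275.0 - 4.9653*I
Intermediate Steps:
D(y, m) = -10*m*y (D(y, m) = -5*(m + m)*y = -5*2*m*y = -10*m*y)
H = 14274 (H = -10*31*(-44) + 634 = 13640 + 634 = 14274)
R = 5/9 - I*√1997/9 (R = 5/9 - √(-1625 - 372)/9 = 5/9 - I*√1997/9 ≈ 0.55556 - 4.9653*I)
R + H = (5/9 - I*√1997/9) + 14274 = 128471/9 - I*√1997/9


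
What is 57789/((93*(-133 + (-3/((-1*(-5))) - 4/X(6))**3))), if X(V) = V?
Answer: -65012625/14127754 ≈ -4.6018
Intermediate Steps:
57789/((93*(-133 + (-3/((-1*(-5))) - 4/X(6))**3))) = 57789/((93*(-133 + (-3/((-1*(-5))) - 4/6)**3))) = 57789/((93*(-133 + (-3/5 - 4*1/6)**3))) = 57789/((93*(-133 + (-3*1/5 - 2/3)**3))) = 57789/((93*(-133 + (-3/5 - 2/3)**3))) = 57789/((93*(-133 + (-19/15)**3))) = 57789/((93*(-133 - 6859/3375))) = 57789/((93*(-455734/3375))) = 57789/(-14127754/1125) = 57789*(-1125/14127754) = -65012625/14127754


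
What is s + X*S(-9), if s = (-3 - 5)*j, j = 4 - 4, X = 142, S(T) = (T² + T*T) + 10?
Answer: 24424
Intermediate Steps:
S(T) = 10 + 2*T² (S(T) = (T² + T²) + 10 = 2*T² + 10 = 10 + 2*T²)
j = 0
s = 0 (s = (-3 - 5)*0 = -8*0 = 0)
s + X*S(-9) = 0 + 142*(10 + 2*(-9)²) = 0 + 142*(10 + 2*81) = 0 + 142*(10 + 162) = 0 + 142*172 = 0 + 24424 = 24424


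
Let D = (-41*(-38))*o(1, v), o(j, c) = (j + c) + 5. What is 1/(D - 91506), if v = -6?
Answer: -1/91506 ≈ -1.0928e-5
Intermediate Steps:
o(j, c) = 5 + c + j (o(j, c) = (c + j) + 5 = 5 + c + j)
D = 0 (D = (-41*(-38))*(5 - 6 + 1) = 1558*0 = 0)
1/(D - 91506) = 1/(0 - 91506) = 1/(-91506) = -1/91506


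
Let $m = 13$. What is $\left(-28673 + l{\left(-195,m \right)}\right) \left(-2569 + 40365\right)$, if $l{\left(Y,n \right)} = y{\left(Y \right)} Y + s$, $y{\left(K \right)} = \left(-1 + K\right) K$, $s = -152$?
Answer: $-282779278100$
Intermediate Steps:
$y{\left(K \right)} = K \left(-1 + K\right)$
$l{\left(Y,n \right)} = -152 + Y^{2} \left(-1 + Y\right)$ ($l{\left(Y,n \right)} = Y \left(-1 + Y\right) Y - 152 = Y^{2} \left(-1 + Y\right) - 152 = -152 + Y^{2} \left(-1 + Y\right)$)
$\left(-28673 + l{\left(-195,m \right)}\right) \left(-2569 + 40365\right) = \left(-28673 + \left(-152 + \left(-195\right)^{2} \left(-1 - 195\right)\right)\right) \left(-2569 + 40365\right) = \left(-28673 + \left(-152 + 38025 \left(-196\right)\right)\right) 37796 = \left(-28673 - 7453052\right) 37796 = \left(-7481725\right) 37796 = -282779278100$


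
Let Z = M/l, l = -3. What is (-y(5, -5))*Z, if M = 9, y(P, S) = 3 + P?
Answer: 24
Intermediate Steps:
Z = -3 (Z = 9/(-3) = 9*(-⅓) = -3)
(-y(5, -5))*Z = -(3 + 5)*(-3) = -1*8*(-3) = -8*(-3) = 24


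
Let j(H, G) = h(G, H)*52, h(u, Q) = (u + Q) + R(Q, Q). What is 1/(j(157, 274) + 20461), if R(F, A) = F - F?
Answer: 1/42873 ≈ 2.3325e-5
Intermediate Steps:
R(F, A) = 0
h(u, Q) = Q + u (h(u, Q) = (u + Q) + 0 = (Q + u) + 0 = Q + u)
j(H, G) = 52*G + 52*H (j(H, G) = (H + G)*52 = (G + H)*52 = 52*G + 52*H)
1/(j(157, 274) + 20461) = 1/((52*274 + 52*157) + 20461) = 1/((14248 + 8164) + 20461) = 1/(22412 + 20461) = 1/42873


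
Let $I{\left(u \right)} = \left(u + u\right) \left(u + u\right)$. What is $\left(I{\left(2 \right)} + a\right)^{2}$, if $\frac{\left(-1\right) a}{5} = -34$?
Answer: $34596$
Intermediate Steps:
$I{\left(u \right)} = 4 u^{2}$ ($I{\left(u \right)} = 2 u 2 u = 4 u^{2}$)
$a = 170$ ($a = \left(-5\right) \left(-34\right) = 170$)
$\left(I{\left(2 \right)} + a\right)^{2} = \left(4 \cdot 2^{2} + 170\right)^{2} = \left(4 \cdot 4 + 170\right)^{2} = \left(16 + 170\right)^{2} = 186^{2} = 34596$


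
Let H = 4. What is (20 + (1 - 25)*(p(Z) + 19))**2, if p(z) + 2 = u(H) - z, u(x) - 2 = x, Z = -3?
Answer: 364816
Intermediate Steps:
u(x) = 2 + x
p(z) = 4 - z (p(z) = -2 + ((2 + 4) - z) = -2 + (6 - z) = 4 - z)
(20 + (1 - 25)*(p(Z) + 19))**2 = (20 + (1 - 25)*((4 - 1*(-3)) + 19))**2 = (20 - 24*((4 + 3) + 19))**2 = (20 - 24*(7 + 19))**2 = (20 - 24*26)**2 = (20 - 624)**2 = (-604)**2 = 364816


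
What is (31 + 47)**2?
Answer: 6084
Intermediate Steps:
(31 + 47)**2 = 78**2 = 6084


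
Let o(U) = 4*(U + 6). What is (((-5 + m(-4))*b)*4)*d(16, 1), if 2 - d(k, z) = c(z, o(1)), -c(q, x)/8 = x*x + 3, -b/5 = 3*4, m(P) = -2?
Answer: 10580640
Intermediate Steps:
b = -60 (b = -15*4 = -5*12 = -60)
o(U) = 24 + 4*U (o(U) = 4*(6 + U) = 24 + 4*U)
c(q, x) = -24 - 8*x**2 (c(q, x) = -8*(x*x + 3) = -8*(x**2 + 3) = -8*(3 + x**2) = -24 - 8*x**2)
d(k, z) = 6298 (d(k, z) = 2 - (-24 - 8*(24 + 4*1)**2) = 2 - (-24 - 8*(24 + 4)**2) = 2 - (-24 - 8*28**2) = 2 - (-24 - 8*784) = 2 - (-24 - 6272) = 2 - 1*(-6296) = 2 + 6296 = 6298)
(((-5 + m(-4))*b)*4)*d(16, 1) = (((-5 - 2)*(-60))*4)*6298 = (-7*(-60)*4)*6298 = (420*4)*6298 = 1680*6298 = 10580640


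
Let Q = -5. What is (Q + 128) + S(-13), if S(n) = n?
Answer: 110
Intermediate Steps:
(Q + 128) + S(-13) = (-5 + 128) - 13 = 123 - 13 = 110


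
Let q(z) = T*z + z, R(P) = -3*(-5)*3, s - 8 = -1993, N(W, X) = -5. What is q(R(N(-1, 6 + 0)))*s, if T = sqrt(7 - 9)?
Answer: -89325 - 89325*I*sqrt(2) ≈ -89325.0 - 1.2632e+5*I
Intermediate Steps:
s = -1985 (s = 8 - 1993 = -1985)
T = I*sqrt(2) (T = sqrt(-2) = I*sqrt(2) ≈ 1.4142*I)
R(P) = 45 (R(P) = 15*3 = 45)
q(z) = z + I*z*sqrt(2) (q(z) = (I*sqrt(2))*z + z = I*z*sqrt(2) + z = z + I*z*sqrt(2))
q(R(N(-1, 6 + 0)))*s = (45*(1 + I*sqrt(2)))*(-1985) = (45 + 45*I*sqrt(2))*(-1985) = -89325 - 89325*I*sqrt(2)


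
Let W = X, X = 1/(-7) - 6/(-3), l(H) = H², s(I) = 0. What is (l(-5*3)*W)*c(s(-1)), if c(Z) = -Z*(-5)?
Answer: 0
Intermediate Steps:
c(Z) = 5*Z
X = 13/7 (X = 1*(-⅐) - 6*(-⅓) = -⅐ + 2 = 13/7 ≈ 1.8571)
W = 13/7 ≈ 1.8571
(l(-5*3)*W)*c(s(-1)) = ((-5*3)²*(13/7))*(5*0) = ((-15)²*(13/7))*0 = (225*(13/7))*0 = (2925/7)*0 = 0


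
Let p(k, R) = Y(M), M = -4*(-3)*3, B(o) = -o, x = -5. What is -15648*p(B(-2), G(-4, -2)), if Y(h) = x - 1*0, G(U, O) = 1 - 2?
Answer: 78240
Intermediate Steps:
G(U, O) = -1
M = 36 (M = 12*3 = 36)
Y(h) = -5 (Y(h) = -5 - 1*0 = -5 + 0 = -5)
p(k, R) = -5
-15648*p(B(-2), G(-4, -2)) = -15648*(-5) = 78240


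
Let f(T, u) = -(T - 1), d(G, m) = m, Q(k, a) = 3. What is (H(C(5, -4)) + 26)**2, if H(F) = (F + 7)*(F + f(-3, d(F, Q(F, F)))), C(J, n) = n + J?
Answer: 4356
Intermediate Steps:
f(T, u) = 1 - T (f(T, u) = -(-1 + T) = 1 - T)
C(J, n) = J + n
H(F) = (4 + F)*(7 + F) (H(F) = (F + 7)*(F + (1 - 1*(-3))) = (7 + F)*(F + (1 + 3)) = (7 + F)*(F + 4) = (7 + F)*(4 + F) = (4 + F)*(7 + F))
(H(C(5, -4)) + 26)**2 = ((28 + (5 - 4)**2 + 11*(5 - 4)) + 26)**2 = ((28 + 1**2 + 11*1) + 26)**2 = ((28 + 1 + 11) + 26)**2 = (40 + 26)**2 = 66**2 = 4356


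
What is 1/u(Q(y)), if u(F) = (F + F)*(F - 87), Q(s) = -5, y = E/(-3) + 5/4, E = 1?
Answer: 1/920 ≈ 0.0010870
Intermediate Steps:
y = 11/12 (y = 1/(-3) + 5/4 = 1*(-⅓) + 5*(¼) = -⅓ + 5/4 = 11/12 ≈ 0.91667)
u(F) = 2*F*(-87 + F) (u(F) = (2*F)*(-87 + F) = 2*F*(-87 + F))
1/u(Q(y)) = 1/(2*(-5)*(-87 - 5)) = 1/(2*(-5)*(-92)) = 1/920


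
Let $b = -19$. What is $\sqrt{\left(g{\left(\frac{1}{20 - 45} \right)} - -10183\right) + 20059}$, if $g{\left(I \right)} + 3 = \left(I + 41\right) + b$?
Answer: $\frac{2 \sqrt{189131}}{5} \approx 173.96$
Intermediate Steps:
$g{\left(I \right)} = 19 + I$ ($g{\left(I \right)} = -3 + \left(\left(I + 41\right) - 19\right) = -3 + \left(\left(41 + I\right) - 19\right) = -3 + \left(22 + I\right) = 19 + I$)
$\sqrt{\left(g{\left(\frac{1}{20 - 45} \right)} - -10183\right) + 20059} = \sqrt{\left(\left(19 + \frac{1}{20 - 45}\right) - -10183\right) + 20059} = \sqrt{\left(\left(19 + \frac{1}{20 - 45}\right) + 10183\right) + 20059} = \sqrt{\left(\left(19 + \frac{1}{-25}\right) + 10183\right) + 20059} = \sqrt{\left(\left(19 - \frac{1}{25}\right) + 10183\right) + 20059} = \sqrt{\left(\frac{474}{25} + 10183\right) + 20059} = \sqrt{\frac{255049}{25} + 20059} = \sqrt{\frac{756524}{25}} = \frac{2 \sqrt{189131}}{5}$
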